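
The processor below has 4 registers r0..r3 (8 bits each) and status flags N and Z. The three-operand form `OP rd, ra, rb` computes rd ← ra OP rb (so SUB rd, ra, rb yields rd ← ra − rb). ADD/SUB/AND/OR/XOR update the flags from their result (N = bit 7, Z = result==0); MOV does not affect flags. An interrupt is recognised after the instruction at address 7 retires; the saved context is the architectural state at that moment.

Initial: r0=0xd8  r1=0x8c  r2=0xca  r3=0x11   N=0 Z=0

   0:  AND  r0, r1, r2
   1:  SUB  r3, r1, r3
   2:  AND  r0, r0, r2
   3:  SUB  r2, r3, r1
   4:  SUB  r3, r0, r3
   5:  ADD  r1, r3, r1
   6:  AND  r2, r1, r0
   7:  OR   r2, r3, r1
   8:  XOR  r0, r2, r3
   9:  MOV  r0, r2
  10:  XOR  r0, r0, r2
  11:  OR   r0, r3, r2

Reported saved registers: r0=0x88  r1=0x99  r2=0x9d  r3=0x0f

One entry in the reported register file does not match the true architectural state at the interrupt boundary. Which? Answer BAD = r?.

BAD = r3

after  0: r0=0x88 r1=0x8c r2=0xca r3=0x11  N=1 Z=0
after  1: r0=0x88 r1=0x8c r2=0xca r3=0x7b  N=0 Z=0
after  2: r0=0x88 r1=0x8c r2=0xca r3=0x7b  N=1 Z=0
after  3: r0=0x88 r1=0x8c r2=0xef r3=0x7b  N=1 Z=0
after  4: r0=0x88 r1=0x8c r2=0xef r3=0x0d  N=0 Z=0
after  5: r0=0x88 r1=0x99 r2=0xef r3=0x0d  N=1 Z=0
after  6: r0=0x88 r1=0x99 r2=0x88 r3=0x0d  N=1 Z=0
after  7: r0=0x88 r1=0x99 r2=0x9d r3=0x0d  N=1 Z=0
-- IRQ taken; context saved, return-PC = 8 --
mismatch: r3: reported 0x0f vs actual 0x0d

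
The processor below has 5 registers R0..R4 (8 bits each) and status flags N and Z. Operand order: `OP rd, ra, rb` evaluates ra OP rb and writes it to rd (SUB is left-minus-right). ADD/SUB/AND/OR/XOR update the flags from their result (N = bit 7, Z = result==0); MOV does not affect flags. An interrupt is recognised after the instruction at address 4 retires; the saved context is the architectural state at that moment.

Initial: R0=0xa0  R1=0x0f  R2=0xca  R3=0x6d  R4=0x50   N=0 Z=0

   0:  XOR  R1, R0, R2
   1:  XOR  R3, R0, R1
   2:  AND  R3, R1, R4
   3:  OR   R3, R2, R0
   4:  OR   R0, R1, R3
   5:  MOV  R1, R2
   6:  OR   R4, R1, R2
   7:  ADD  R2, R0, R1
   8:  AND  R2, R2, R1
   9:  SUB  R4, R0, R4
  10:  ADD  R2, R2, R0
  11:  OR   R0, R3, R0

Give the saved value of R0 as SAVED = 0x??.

after  0: R0=0xa0 R1=0x6a R2=0xca R3=0x6d R4=0x50  N=0 Z=0
after  1: R0=0xa0 R1=0x6a R2=0xca R3=0xca R4=0x50  N=1 Z=0
after  2: R0=0xa0 R1=0x6a R2=0xca R3=0x40 R4=0x50  N=0 Z=0
after  3: R0=0xa0 R1=0x6a R2=0xca R3=0xea R4=0x50  N=1 Z=0
after  4: R0=0xea R1=0x6a R2=0xca R3=0xea R4=0x50  N=1 Z=0
-- IRQ taken; context saved, return-PC = 5 --

SAVED = 0xea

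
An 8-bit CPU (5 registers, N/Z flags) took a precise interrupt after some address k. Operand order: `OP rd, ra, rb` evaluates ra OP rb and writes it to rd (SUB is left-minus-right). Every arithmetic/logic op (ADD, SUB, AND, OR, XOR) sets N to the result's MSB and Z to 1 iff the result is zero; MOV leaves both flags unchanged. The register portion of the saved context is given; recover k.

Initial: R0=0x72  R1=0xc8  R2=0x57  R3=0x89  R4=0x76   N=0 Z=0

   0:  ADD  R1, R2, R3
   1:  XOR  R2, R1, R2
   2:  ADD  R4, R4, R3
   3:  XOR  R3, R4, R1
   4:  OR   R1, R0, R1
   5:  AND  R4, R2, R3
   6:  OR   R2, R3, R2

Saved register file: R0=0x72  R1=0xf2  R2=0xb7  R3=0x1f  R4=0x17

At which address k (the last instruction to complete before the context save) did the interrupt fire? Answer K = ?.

after  0: R0=0x72 R1=0xe0 R2=0x57 R3=0x89 R4=0x76  N=1 Z=0
after  1: R0=0x72 R1=0xe0 R2=0xb7 R3=0x89 R4=0x76  N=1 Z=0
after  2: R0=0x72 R1=0xe0 R2=0xb7 R3=0x89 R4=0xff  N=1 Z=0
after  3: R0=0x72 R1=0xe0 R2=0xb7 R3=0x1f R4=0xff  N=0 Z=0
after  4: R0=0x72 R1=0xf2 R2=0xb7 R3=0x1f R4=0xff  N=1 Z=0
after  5: R0=0x72 R1=0xf2 R2=0xb7 R3=0x1f R4=0x17  N=0 Z=0
-- IRQ taken; context saved, return-PC = 6 --

K = 5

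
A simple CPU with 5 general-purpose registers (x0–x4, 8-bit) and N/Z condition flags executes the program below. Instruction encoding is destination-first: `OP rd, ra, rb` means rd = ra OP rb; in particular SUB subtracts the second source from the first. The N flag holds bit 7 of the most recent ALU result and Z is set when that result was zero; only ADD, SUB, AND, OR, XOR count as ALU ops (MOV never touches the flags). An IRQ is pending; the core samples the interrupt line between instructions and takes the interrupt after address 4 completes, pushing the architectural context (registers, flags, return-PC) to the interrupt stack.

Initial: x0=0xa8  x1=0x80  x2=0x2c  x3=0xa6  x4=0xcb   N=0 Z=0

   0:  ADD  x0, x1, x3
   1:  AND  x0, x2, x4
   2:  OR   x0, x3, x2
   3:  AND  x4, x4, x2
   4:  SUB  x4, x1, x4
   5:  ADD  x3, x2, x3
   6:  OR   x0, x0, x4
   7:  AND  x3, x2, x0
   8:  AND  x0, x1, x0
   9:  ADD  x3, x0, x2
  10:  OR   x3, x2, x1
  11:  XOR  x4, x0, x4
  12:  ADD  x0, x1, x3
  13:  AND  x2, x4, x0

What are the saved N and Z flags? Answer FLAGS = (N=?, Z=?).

after  0: x0=0x26 x1=0x80 x2=0x2c x3=0xa6 x4=0xcb  N=0 Z=0
after  1: x0=0x08 x1=0x80 x2=0x2c x3=0xa6 x4=0xcb  N=0 Z=0
after  2: x0=0xae x1=0x80 x2=0x2c x3=0xa6 x4=0xcb  N=1 Z=0
after  3: x0=0xae x1=0x80 x2=0x2c x3=0xa6 x4=0x08  N=0 Z=0
after  4: x0=0xae x1=0x80 x2=0x2c x3=0xa6 x4=0x78  N=0 Z=0
-- IRQ taken; context saved, return-PC = 5 --

FLAGS = (N=0, Z=0)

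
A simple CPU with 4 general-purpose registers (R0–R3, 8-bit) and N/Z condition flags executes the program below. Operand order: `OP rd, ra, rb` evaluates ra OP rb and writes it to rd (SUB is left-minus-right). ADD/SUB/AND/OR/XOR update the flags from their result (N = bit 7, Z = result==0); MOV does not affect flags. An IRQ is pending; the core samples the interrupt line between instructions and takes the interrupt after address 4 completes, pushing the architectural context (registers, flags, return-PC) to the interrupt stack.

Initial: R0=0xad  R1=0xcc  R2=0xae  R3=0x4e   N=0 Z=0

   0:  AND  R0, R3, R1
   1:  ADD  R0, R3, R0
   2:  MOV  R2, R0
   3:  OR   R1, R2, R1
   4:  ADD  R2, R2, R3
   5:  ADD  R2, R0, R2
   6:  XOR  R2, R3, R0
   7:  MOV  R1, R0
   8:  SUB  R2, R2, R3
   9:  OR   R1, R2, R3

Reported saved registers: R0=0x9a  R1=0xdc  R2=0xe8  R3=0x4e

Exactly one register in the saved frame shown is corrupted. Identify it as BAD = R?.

after  0: R0=0x4c R1=0xcc R2=0xae R3=0x4e  N=0 Z=0
after  1: R0=0x9a R1=0xcc R2=0xae R3=0x4e  N=1 Z=0
after  2: R0=0x9a R1=0xcc R2=0x9a R3=0x4e  N=1 Z=0
after  3: R0=0x9a R1=0xde R2=0x9a R3=0x4e  N=1 Z=0
after  4: R0=0x9a R1=0xde R2=0xe8 R3=0x4e  N=1 Z=0
-- IRQ taken; context saved, return-PC = 5 --
mismatch: R1: reported 0xdc vs actual 0xde

BAD = R1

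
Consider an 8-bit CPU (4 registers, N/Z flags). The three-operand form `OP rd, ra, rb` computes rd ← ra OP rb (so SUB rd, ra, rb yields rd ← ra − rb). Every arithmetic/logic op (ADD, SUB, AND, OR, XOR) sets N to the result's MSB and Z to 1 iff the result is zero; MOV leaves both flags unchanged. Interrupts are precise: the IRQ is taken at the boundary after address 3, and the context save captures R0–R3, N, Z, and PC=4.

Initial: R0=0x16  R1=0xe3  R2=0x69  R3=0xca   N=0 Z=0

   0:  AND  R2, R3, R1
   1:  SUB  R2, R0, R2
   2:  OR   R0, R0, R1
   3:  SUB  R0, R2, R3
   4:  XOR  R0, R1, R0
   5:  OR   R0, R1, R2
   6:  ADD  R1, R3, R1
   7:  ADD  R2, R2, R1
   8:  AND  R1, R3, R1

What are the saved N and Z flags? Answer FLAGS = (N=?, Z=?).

FLAGS = (N=1, Z=0)

after  0: R0=0x16 R1=0xe3 R2=0xc2 R3=0xca  N=1 Z=0
after  1: R0=0x16 R1=0xe3 R2=0x54 R3=0xca  N=0 Z=0
after  2: R0=0xf7 R1=0xe3 R2=0x54 R3=0xca  N=1 Z=0
after  3: R0=0x8a R1=0xe3 R2=0x54 R3=0xca  N=1 Z=0
-- IRQ taken; context saved, return-PC = 4 --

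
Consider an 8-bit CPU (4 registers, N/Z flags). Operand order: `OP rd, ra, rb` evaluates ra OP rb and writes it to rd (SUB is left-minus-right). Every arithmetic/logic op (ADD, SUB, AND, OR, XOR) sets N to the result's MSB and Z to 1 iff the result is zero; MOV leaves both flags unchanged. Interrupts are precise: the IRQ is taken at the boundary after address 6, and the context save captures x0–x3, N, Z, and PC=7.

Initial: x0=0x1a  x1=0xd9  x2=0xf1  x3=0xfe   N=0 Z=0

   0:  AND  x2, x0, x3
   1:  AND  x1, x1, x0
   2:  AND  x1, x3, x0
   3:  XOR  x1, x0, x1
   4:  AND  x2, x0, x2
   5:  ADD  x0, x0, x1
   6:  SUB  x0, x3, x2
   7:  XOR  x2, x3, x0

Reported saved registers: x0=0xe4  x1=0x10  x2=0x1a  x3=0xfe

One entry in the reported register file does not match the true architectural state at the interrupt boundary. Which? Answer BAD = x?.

BAD = x1

after  0: x0=0x1a x1=0xd9 x2=0x1a x3=0xfe  N=0 Z=0
after  1: x0=0x1a x1=0x18 x2=0x1a x3=0xfe  N=0 Z=0
after  2: x0=0x1a x1=0x1a x2=0x1a x3=0xfe  N=0 Z=0
after  3: x0=0x1a x1=0x00 x2=0x1a x3=0xfe  N=0 Z=1
after  4: x0=0x1a x1=0x00 x2=0x1a x3=0xfe  N=0 Z=0
after  5: x0=0x1a x1=0x00 x2=0x1a x3=0xfe  N=0 Z=0
after  6: x0=0xe4 x1=0x00 x2=0x1a x3=0xfe  N=1 Z=0
-- IRQ taken; context saved, return-PC = 7 --
mismatch: x1: reported 0x10 vs actual 0x00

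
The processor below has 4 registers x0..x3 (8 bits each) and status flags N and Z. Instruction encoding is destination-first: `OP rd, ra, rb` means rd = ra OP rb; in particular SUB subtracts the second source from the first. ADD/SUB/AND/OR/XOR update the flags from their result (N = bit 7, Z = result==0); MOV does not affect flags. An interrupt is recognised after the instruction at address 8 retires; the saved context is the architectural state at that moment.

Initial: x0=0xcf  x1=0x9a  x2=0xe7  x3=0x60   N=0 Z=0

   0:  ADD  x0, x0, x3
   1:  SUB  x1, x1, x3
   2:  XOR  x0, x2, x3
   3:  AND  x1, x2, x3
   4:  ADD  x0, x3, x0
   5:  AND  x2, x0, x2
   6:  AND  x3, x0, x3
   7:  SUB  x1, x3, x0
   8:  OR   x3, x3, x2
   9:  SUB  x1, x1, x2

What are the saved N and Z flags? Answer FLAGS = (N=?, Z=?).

FLAGS = (N=1, Z=0)

after  0: x0=0x2f x1=0x9a x2=0xe7 x3=0x60  N=0 Z=0
after  1: x0=0x2f x1=0x3a x2=0xe7 x3=0x60  N=0 Z=0
after  2: x0=0x87 x1=0x3a x2=0xe7 x3=0x60  N=1 Z=0
after  3: x0=0x87 x1=0x60 x2=0xe7 x3=0x60  N=0 Z=0
after  4: x0=0xe7 x1=0x60 x2=0xe7 x3=0x60  N=1 Z=0
after  5: x0=0xe7 x1=0x60 x2=0xe7 x3=0x60  N=1 Z=0
after  6: x0=0xe7 x1=0x60 x2=0xe7 x3=0x60  N=0 Z=0
after  7: x0=0xe7 x1=0x79 x2=0xe7 x3=0x60  N=0 Z=0
after  8: x0=0xe7 x1=0x79 x2=0xe7 x3=0xe7  N=1 Z=0
-- IRQ taken; context saved, return-PC = 9 --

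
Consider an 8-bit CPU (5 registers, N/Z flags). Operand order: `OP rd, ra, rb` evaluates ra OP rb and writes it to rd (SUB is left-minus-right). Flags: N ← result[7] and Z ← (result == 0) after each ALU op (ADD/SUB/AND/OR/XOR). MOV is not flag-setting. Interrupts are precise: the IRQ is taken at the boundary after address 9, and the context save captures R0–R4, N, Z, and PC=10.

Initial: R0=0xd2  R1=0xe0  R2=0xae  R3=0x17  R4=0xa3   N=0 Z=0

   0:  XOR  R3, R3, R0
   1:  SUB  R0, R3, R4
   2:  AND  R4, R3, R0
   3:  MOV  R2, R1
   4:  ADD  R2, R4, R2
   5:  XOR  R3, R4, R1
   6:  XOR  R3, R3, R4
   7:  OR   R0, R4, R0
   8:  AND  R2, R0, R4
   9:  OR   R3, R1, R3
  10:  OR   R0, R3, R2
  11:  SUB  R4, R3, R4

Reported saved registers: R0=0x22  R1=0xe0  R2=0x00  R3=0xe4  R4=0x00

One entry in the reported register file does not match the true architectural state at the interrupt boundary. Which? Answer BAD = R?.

after  0: R0=0xd2 R1=0xe0 R2=0xae R3=0xc5 R4=0xa3  N=1 Z=0
after  1: R0=0x22 R1=0xe0 R2=0xae R3=0xc5 R4=0xa3  N=0 Z=0
after  2: R0=0x22 R1=0xe0 R2=0xae R3=0xc5 R4=0x00  N=0 Z=1
after  3: R0=0x22 R1=0xe0 R2=0xe0 R3=0xc5 R4=0x00  N=0 Z=1
after  4: R0=0x22 R1=0xe0 R2=0xe0 R3=0xc5 R4=0x00  N=1 Z=0
after  5: R0=0x22 R1=0xe0 R2=0xe0 R3=0xe0 R4=0x00  N=1 Z=0
after  6: R0=0x22 R1=0xe0 R2=0xe0 R3=0xe0 R4=0x00  N=1 Z=0
after  7: R0=0x22 R1=0xe0 R2=0xe0 R3=0xe0 R4=0x00  N=0 Z=0
after  8: R0=0x22 R1=0xe0 R2=0x00 R3=0xe0 R4=0x00  N=0 Z=1
after  9: R0=0x22 R1=0xe0 R2=0x00 R3=0xe0 R4=0x00  N=1 Z=0
-- IRQ taken; context saved, return-PC = 10 --
mismatch: R3: reported 0xe4 vs actual 0xe0

BAD = R3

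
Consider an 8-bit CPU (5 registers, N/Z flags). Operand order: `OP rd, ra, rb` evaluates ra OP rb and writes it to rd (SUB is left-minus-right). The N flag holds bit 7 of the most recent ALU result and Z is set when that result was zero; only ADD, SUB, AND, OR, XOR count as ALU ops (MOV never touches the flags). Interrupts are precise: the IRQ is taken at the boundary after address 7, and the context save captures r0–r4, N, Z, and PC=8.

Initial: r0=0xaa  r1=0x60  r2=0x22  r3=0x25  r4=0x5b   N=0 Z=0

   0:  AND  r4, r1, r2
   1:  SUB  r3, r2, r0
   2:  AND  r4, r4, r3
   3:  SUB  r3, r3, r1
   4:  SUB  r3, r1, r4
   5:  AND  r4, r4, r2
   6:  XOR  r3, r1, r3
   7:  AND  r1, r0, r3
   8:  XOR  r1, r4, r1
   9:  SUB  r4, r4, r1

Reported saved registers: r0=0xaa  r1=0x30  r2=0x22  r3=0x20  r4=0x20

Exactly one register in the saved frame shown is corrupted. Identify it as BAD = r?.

BAD = r1

after  0: r0=0xaa r1=0x60 r2=0x22 r3=0x25 r4=0x20  N=0 Z=0
after  1: r0=0xaa r1=0x60 r2=0x22 r3=0x78 r4=0x20  N=0 Z=0
after  2: r0=0xaa r1=0x60 r2=0x22 r3=0x78 r4=0x20  N=0 Z=0
after  3: r0=0xaa r1=0x60 r2=0x22 r3=0x18 r4=0x20  N=0 Z=0
after  4: r0=0xaa r1=0x60 r2=0x22 r3=0x40 r4=0x20  N=0 Z=0
after  5: r0=0xaa r1=0x60 r2=0x22 r3=0x40 r4=0x20  N=0 Z=0
after  6: r0=0xaa r1=0x60 r2=0x22 r3=0x20 r4=0x20  N=0 Z=0
after  7: r0=0xaa r1=0x20 r2=0x22 r3=0x20 r4=0x20  N=0 Z=0
-- IRQ taken; context saved, return-PC = 8 --
mismatch: r1: reported 0x30 vs actual 0x20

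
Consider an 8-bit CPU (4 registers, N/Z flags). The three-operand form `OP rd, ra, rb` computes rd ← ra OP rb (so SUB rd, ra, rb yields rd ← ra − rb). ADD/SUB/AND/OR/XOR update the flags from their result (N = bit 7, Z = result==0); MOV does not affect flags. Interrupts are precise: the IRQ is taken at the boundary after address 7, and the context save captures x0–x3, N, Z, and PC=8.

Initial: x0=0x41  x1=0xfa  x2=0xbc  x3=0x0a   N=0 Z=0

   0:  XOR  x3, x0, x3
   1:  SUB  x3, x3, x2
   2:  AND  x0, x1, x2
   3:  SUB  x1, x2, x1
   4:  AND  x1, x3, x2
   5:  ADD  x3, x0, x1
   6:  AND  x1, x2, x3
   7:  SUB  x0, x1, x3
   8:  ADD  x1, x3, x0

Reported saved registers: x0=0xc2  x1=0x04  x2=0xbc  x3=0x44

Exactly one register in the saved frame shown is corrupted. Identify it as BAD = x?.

BAD = x0

after  0: x0=0x41 x1=0xfa x2=0xbc x3=0x4b  N=0 Z=0
after  1: x0=0x41 x1=0xfa x2=0xbc x3=0x8f  N=1 Z=0
after  2: x0=0xb8 x1=0xfa x2=0xbc x3=0x8f  N=1 Z=0
after  3: x0=0xb8 x1=0xc2 x2=0xbc x3=0x8f  N=1 Z=0
after  4: x0=0xb8 x1=0x8c x2=0xbc x3=0x8f  N=1 Z=0
after  5: x0=0xb8 x1=0x8c x2=0xbc x3=0x44  N=0 Z=0
after  6: x0=0xb8 x1=0x04 x2=0xbc x3=0x44  N=0 Z=0
after  7: x0=0xc0 x1=0x04 x2=0xbc x3=0x44  N=1 Z=0
-- IRQ taken; context saved, return-PC = 8 --
mismatch: x0: reported 0xc2 vs actual 0xc0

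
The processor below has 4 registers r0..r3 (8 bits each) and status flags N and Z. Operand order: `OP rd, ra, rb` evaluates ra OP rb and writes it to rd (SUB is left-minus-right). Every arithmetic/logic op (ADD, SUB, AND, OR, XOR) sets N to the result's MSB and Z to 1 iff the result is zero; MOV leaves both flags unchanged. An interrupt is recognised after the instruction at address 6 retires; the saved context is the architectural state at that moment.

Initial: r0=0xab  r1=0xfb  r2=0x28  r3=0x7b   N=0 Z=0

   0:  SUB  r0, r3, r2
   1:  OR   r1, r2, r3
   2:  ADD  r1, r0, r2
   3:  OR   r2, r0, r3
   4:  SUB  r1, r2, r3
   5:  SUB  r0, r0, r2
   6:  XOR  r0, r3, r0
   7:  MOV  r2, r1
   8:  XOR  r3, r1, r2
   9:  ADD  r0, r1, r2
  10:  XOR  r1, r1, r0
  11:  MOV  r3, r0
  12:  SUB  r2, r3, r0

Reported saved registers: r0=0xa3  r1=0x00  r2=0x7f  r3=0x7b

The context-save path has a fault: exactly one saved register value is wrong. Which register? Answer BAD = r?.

after  0: r0=0x53 r1=0xfb r2=0x28 r3=0x7b  N=0 Z=0
after  1: r0=0x53 r1=0x7b r2=0x28 r3=0x7b  N=0 Z=0
after  2: r0=0x53 r1=0x7b r2=0x28 r3=0x7b  N=0 Z=0
after  3: r0=0x53 r1=0x7b r2=0x7b r3=0x7b  N=0 Z=0
after  4: r0=0x53 r1=0x00 r2=0x7b r3=0x7b  N=0 Z=1
after  5: r0=0xd8 r1=0x00 r2=0x7b r3=0x7b  N=1 Z=0
after  6: r0=0xa3 r1=0x00 r2=0x7b r3=0x7b  N=1 Z=0
-- IRQ taken; context saved, return-PC = 7 --
mismatch: r2: reported 0x7f vs actual 0x7b

BAD = r2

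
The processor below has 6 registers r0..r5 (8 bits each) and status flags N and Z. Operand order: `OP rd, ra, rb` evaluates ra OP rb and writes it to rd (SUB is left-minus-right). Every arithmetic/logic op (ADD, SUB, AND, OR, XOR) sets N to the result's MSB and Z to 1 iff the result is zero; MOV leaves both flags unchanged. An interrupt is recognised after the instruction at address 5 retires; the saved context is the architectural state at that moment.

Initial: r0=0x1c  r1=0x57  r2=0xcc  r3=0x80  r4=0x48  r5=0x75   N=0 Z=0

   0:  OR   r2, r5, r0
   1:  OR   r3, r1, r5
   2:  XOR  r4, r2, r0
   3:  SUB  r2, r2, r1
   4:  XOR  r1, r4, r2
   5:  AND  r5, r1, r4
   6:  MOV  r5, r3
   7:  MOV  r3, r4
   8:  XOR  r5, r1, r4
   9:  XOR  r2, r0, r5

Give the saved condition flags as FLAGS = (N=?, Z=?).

FLAGS = (N=0, Z=0)

after  0: r0=0x1c r1=0x57 r2=0x7d r3=0x80 r4=0x48 r5=0x75  N=0 Z=0
after  1: r0=0x1c r1=0x57 r2=0x7d r3=0x77 r4=0x48 r5=0x75  N=0 Z=0
after  2: r0=0x1c r1=0x57 r2=0x7d r3=0x77 r4=0x61 r5=0x75  N=0 Z=0
after  3: r0=0x1c r1=0x57 r2=0x26 r3=0x77 r4=0x61 r5=0x75  N=0 Z=0
after  4: r0=0x1c r1=0x47 r2=0x26 r3=0x77 r4=0x61 r5=0x75  N=0 Z=0
after  5: r0=0x1c r1=0x47 r2=0x26 r3=0x77 r4=0x61 r5=0x41  N=0 Z=0
-- IRQ taken; context saved, return-PC = 6 --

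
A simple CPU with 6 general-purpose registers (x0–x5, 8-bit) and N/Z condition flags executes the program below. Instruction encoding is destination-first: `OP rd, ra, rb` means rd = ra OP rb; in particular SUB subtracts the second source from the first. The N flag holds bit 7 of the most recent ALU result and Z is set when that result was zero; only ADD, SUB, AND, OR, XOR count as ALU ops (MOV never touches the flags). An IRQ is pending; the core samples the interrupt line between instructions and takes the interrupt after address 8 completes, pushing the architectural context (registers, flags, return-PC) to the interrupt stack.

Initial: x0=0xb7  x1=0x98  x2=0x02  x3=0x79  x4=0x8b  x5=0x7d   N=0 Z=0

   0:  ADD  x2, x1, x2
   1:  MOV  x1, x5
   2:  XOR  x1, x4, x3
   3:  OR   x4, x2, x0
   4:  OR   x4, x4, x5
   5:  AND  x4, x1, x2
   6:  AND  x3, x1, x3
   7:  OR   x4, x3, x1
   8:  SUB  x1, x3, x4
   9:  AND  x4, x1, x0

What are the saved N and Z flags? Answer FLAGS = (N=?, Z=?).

FLAGS = (N=0, Z=0)

after  0: x0=0xb7 x1=0x98 x2=0x9a x3=0x79 x4=0x8b x5=0x7d  N=1 Z=0
after  1: x0=0xb7 x1=0x7d x2=0x9a x3=0x79 x4=0x8b x5=0x7d  N=1 Z=0
after  2: x0=0xb7 x1=0xf2 x2=0x9a x3=0x79 x4=0x8b x5=0x7d  N=1 Z=0
after  3: x0=0xb7 x1=0xf2 x2=0x9a x3=0x79 x4=0xbf x5=0x7d  N=1 Z=0
after  4: x0=0xb7 x1=0xf2 x2=0x9a x3=0x79 x4=0xff x5=0x7d  N=1 Z=0
after  5: x0=0xb7 x1=0xf2 x2=0x9a x3=0x79 x4=0x92 x5=0x7d  N=1 Z=0
after  6: x0=0xb7 x1=0xf2 x2=0x9a x3=0x70 x4=0x92 x5=0x7d  N=0 Z=0
after  7: x0=0xb7 x1=0xf2 x2=0x9a x3=0x70 x4=0xf2 x5=0x7d  N=1 Z=0
after  8: x0=0xb7 x1=0x7e x2=0x9a x3=0x70 x4=0xf2 x5=0x7d  N=0 Z=0
-- IRQ taken; context saved, return-PC = 9 --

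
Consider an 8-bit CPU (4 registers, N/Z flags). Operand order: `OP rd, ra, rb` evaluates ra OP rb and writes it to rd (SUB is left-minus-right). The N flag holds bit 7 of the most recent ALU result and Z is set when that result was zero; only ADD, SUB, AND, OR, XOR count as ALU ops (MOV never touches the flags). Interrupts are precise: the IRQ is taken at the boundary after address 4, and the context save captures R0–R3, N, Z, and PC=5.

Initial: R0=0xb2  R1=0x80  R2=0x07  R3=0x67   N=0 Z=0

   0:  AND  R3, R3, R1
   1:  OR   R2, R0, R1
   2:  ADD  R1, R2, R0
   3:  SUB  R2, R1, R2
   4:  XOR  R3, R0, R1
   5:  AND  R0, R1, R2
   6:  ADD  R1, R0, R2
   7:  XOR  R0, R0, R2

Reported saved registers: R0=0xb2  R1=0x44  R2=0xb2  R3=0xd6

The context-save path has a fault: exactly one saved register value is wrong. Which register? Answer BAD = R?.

BAD = R1

after  0: R0=0xb2 R1=0x80 R2=0x07 R3=0x00  N=0 Z=1
after  1: R0=0xb2 R1=0x80 R2=0xb2 R3=0x00  N=1 Z=0
after  2: R0=0xb2 R1=0x64 R2=0xb2 R3=0x00  N=0 Z=0
after  3: R0=0xb2 R1=0x64 R2=0xb2 R3=0x00  N=1 Z=0
after  4: R0=0xb2 R1=0x64 R2=0xb2 R3=0xd6  N=1 Z=0
-- IRQ taken; context saved, return-PC = 5 --
mismatch: R1: reported 0x44 vs actual 0x64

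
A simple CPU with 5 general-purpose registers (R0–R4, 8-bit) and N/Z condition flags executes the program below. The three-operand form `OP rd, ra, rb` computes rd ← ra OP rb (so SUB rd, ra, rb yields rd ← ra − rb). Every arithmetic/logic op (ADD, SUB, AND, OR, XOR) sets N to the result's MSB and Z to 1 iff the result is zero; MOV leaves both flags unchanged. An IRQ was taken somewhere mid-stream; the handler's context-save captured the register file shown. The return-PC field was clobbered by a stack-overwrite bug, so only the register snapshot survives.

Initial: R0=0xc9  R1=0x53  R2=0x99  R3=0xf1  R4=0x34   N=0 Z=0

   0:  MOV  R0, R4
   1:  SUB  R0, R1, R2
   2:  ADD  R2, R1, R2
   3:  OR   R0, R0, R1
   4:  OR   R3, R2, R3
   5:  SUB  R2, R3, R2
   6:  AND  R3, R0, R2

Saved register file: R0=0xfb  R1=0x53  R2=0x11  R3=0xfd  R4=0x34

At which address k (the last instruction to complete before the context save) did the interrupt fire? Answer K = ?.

K = 5

after  0: R0=0x34 R1=0x53 R2=0x99 R3=0xf1 R4=0x34  N=0 Z=0
after  1: R0=0xba R1=0x53 R2=0x99 R3=0xf1 R4=0x34  N=1 Z=0
after  2: R0=0xba R1=0x53 R2=0xec R3=0xf1 R4=0x34  N=1 Z=0
after  3: R0=0xfb R1=0x53 R2=0xec R3=0xf1 R4=0x34  N=1 Z=0
after  4: R0=0xfb R1=0x53 R2=0xec R3=0xfd R4=0x34  N=1 Z=0
after  5: R0=0xfb R1=0x53 R2=0x11 R3=0xfd R4=0x34  N=0 Z=0
-- IRQ taken; context saved, return-PC = 6 --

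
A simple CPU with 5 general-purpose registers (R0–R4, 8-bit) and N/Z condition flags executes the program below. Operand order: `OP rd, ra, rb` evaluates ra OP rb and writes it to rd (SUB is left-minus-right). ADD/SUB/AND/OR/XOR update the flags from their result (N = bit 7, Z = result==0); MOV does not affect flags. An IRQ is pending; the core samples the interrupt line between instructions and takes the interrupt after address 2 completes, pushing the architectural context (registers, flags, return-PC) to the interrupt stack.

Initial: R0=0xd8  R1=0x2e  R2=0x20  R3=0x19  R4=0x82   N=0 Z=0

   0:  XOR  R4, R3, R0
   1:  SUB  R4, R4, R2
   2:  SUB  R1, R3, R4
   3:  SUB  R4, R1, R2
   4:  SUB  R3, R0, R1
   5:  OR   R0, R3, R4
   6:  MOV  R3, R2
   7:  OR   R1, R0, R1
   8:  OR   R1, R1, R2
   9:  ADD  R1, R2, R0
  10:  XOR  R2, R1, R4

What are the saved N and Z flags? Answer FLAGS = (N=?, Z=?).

after  0: R0=0xd8 R1=0x2e R2=0x20 R3=0x19 R4=0xc1  N=1 Z=0
after  1: R0=0xd8 R1=0x2e R2=0x20 R3=0x19 R4=0xa1  N=1 Z=0
after  2: R0=0xd8 R1=0x78 R2=0x20 R3=0x19 R4=0xa1  N=0 Z=0
-- IRQ taken; context saved, return-PC = 3 --

FLAGS = (N=0, Z=0)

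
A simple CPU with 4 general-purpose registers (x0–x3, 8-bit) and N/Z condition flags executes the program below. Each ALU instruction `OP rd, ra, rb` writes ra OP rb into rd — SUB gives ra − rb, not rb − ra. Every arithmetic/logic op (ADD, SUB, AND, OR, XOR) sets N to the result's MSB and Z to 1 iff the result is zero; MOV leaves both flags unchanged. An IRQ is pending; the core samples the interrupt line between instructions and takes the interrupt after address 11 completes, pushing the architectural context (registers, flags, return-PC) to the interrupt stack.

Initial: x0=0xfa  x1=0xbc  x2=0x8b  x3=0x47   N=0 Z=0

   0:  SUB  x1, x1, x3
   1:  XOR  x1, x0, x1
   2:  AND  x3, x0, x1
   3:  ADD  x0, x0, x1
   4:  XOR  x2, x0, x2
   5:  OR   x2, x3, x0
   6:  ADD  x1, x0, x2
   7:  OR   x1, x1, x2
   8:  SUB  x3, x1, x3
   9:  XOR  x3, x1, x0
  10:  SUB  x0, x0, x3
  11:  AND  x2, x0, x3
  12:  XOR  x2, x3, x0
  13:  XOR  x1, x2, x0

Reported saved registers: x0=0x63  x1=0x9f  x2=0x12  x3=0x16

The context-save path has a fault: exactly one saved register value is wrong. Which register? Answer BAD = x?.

after  0: x0=0xfa x1=0x75 x2=0x8b x3=0x47  N=0 Z=0
after  1: x0=0xfa x1=0x8f x2=0x8b x3=0x47  N=1 Z=0
after  2: x0=0xfa x1=0x8f x2=0x8b x3=0x8a  N=1 Z=0
after  3: x0=0x89 x1=0x8f x2=0x8b x3=0x8a  N=1 Z=0
after  4: x0=0x89 x1=0x8f x2=0x02 x3=0x8a  N=0 Z=0
after  5: x0=0x89 x1=0x8f x2=0x8b x3=0x8a  N=1 Z=0
after  6: x0=0x89 x1=0x14 x2=0x8b x3=0x8a  N=0 Z=0
after  7: x0=0x89 x1=0x9f x2=0x8b x3=0x8a  N=1 Z=0
after  8: x0=0x89 x1=0x9f x2=0x8b x3=0x15  N=0 Z=0
after  9: x0=0x89 x1=0x9f x2=0x8b x3=0x16  N=0 Z=0
after 10: x0=0x73 x1=0x9f x2=0x8b x3=0x16  N=0 Z=0
after 11: x0=0x73 x1=0x9f x2=0x12 x3=0x16  N=0 Z=0
-- IRQ taken; context saved, return-PC = 12 --
mismatch: x0: reported 0x63 vs actual 0x73

BAD = x0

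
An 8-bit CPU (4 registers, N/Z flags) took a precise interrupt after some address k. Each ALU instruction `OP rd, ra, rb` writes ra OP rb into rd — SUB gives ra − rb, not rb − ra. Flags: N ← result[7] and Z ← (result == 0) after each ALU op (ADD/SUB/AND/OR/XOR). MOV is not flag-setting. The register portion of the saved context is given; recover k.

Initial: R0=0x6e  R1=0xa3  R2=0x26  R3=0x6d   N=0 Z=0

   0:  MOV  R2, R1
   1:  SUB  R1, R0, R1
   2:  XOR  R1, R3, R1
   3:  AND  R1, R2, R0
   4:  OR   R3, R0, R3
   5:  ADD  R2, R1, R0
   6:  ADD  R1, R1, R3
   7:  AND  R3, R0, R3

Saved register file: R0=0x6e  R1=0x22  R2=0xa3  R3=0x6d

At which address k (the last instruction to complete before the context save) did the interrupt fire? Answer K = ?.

after  0: R0=0x6e R1=0xa3 R2=0xa3 R3=0x6d  N=0 Z=0
after  1: R0=0x6e R1=0xcb R2=0xa3 R3=0x6d  N=1 Z=0
after  2: R0=0x6e R1=0xa6 R2=0xa3 R3=0x6d  N=1 Z=0
after  3: R0=0x6e R1=0x22 R2=0xa3 R3=0x6d  N=0 Z=0
-- IRQ taken; context saved, return-PC = 4 --

K = 3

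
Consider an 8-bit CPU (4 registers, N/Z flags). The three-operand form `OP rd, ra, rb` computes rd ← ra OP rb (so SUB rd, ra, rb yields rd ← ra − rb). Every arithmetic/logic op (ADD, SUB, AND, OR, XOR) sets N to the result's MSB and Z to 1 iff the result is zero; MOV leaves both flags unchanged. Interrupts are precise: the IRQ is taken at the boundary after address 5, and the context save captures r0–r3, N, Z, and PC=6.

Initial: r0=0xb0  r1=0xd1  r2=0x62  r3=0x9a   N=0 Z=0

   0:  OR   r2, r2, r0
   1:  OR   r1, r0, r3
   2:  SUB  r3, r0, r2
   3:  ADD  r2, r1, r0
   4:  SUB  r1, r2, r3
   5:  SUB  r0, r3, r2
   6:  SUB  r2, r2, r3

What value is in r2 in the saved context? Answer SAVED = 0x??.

after  0: r0=0xb0 r1=0xd1 r2=0xf2 r3=0x9a  N=1 Z=0
after  1: r0=0xb0 r1=0xba r2=0xf2 r3=0x9a  N=1 Z=0
after  2: r0=0xb0 r1=0xba r2=0xf2 r3=0xbe  N=1 Z=0
after  3: r0=0xb0 r1=0xba r2=0x6a r3=0xbe  N=0 Z=0
after  4: r0=0xb0 r1=0xac r2=0x6a r3=0xbe  N=1 Z=0
after  5: r0=0x54 r1=0xac r2=0x6a r3=0xbe  N=0 Z=0
-- IRQ taken; context saved, return-PC = 6 --

SAVED = 0x6a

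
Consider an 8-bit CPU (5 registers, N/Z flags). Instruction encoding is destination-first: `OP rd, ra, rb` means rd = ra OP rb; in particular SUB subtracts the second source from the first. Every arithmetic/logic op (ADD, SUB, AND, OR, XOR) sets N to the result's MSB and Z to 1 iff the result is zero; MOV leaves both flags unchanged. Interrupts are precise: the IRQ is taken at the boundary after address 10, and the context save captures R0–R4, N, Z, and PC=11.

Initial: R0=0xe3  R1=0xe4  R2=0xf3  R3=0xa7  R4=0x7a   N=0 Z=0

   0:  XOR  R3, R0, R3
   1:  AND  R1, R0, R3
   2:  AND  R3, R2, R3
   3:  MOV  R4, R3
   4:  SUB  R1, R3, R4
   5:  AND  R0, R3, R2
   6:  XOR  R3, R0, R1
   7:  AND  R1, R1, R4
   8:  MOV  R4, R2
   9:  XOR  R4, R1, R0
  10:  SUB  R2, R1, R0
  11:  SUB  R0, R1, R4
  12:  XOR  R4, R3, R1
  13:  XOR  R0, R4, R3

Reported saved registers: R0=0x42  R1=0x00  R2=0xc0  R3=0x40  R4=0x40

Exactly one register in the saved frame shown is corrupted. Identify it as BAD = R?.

after  0: R0=0xe3 R1=0xe4 R2=0xf3 R3=0x44 R4=0x7a  N=0 Z=0
after  1: R0=0xe3 R1=0x40 R2=0xf3 R3=0x44 R4=0x7a  N=0 Z=0
after  2: R0=0xe3 R1=0x40 R2=0xf3 R3=0x40 R4=0x7a  N=0 Z=0
after  3: R0=0xe3 R1=0x40 R2=0xf3 R3=0x40 R4=0x40  N=0 Z=0
after  4: R0=0xe3 R1=0x00 R2=0xf3 R3=0x40 R4=0x40  N=0 Z=1
after  5: R0=0x40 R1=0x00 R2=0xf3 R3=0x40 R4=0x40  N=0 Z=0
after  6: R0=0x40 R1=0x00 R2=0xf3 R3=0x40 R4=0x40  N=0 Z=0
after  7: R0=0x40 R1=0x00 R2=0xf3 R3=0x40 R4=0x40  N=0 Z=1
after  8: R0=0x40 R1=0x00 R2=0xf3 R3=0x40 R4=0xf3  N=0 Z=1
after  9: R0=0x40 R1=0x00 R2=0xf3 R3=0x40 R4=0x40  N=0 Z=0
after 10: R0=0x40 R1=0x00 R2=0xc0 R3=0x40 R4=0x40  N=1 Z=0
-- IRQ taken; context saved, return-PC = 11 --
mismatch: R0: reported 0x42 vs actual 0x40

BAD = R0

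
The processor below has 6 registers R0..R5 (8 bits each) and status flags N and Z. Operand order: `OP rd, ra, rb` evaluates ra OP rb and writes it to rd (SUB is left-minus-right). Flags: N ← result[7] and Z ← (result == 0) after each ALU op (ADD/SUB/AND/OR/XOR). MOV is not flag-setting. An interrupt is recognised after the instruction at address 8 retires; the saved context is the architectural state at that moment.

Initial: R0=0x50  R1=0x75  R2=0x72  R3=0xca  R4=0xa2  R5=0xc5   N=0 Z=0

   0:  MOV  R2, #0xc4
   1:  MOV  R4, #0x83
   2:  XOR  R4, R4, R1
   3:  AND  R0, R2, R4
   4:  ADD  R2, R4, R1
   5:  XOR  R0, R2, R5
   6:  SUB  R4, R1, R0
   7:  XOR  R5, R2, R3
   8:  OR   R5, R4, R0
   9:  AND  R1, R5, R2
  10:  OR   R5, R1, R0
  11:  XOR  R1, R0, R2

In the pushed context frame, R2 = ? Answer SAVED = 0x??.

SAVED = 0x6b

after  0: R0=0x50 R1=0x75 R2=0xc4 R3=0xca R4=0xa2 R5=0xc5  N=0 Z=0
after  1: R0=0x50 R1=0x75 R2=0xc4 R3=0xca R4=0x83 R5=0xc5  N=0 Z=0
after  2: R0=0x50 R1=0x75 R2=0xc4 R3=0xca R4=0xf6 R5=0xc5  N=1 Z=0
after  3: R0=0xc4 R1=0x75 R2=0xc4 R3=0xca R4=0xf6 R5=0xc5  N=1 Z=0
after  4: R0=0xc4 R1=0x75 R2=0x6b R3=0xca R4=0xf6 R5=0xc5  N=0 Z=0
after  5: R0=0xae R1=0x75 R2=0x6b R3=0xca R4=0xf6 R5=0xc5  N=1 Z=0
after  6: R0=0xae R1=0x75 R2=0x6b R3=0xca R4=0xc7 R5=0xc5  N=1 Z=0
after  7: R0=0xae R1=0x75 R2=0x6b R3=0xca R4=0xc7 R5=0xa1  N=1 Z=0
after  8: R0=0xae R1=0x75 R2=0x6b R3=0xca R4=0xc7 R5=0xef  N=1 Z=0
-- IRQ taken; context saved, return-PC = 9 --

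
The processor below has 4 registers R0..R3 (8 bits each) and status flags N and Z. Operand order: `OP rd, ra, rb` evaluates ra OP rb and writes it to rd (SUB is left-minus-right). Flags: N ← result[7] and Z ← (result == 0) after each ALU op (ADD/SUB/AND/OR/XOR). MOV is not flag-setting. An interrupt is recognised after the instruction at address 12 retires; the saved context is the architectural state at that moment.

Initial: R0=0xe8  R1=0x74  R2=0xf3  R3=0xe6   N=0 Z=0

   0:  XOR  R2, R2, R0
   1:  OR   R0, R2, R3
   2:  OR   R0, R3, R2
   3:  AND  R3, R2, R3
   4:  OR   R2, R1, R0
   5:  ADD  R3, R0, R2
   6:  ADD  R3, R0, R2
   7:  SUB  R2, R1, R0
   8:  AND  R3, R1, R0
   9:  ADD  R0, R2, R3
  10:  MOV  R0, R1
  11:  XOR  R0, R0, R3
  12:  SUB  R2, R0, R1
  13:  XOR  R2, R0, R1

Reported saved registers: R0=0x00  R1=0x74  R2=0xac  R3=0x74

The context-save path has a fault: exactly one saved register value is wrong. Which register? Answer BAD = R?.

BAD = R2

after  0: R0=0xe8 R1=0x74 R2=0x1b R3=0xe6  N=0 Z=0
after  1: R0=0xff R1=0x74 R2=0x1b R3=0xe6  N=1 Z=0
after  2: R0=0xff R1=0x74 R2=0x1b R3=0xe6  N=1 Z=0
after  3: R0=0xff R1=0x74 R2=0x1b R3=0x02  N=0 Z=0
after  4: R0=0xff R1=0x74 R2=0xff R3=0x02  N=1 Z=0
after  5: R0=0xff R1=0x74 R2=0xff R3=0xfe  N=1 Z=0
after  6: R0=0xff R1=0x74 R2=0xff R3=0xfe  N=1 Z=0
after  7: R0=0xff R1=0x74 R2=0x75 R3=0xfe  N=0 Z=0
after  8: R0=0xff R1=0x74 R2=0x75 R3=0x74  N=0 Z=0
after  9: R0=0xe9 R1=0x74 R2=0x75 R3=0x74  N=1 Z=0
after 10: R0=0x74 R1=0x74 R2=0x75 R3=0x74  N=1 Z=0
after 11: R0=0x00 R1=0x74 R2=0x75 R3=0x74  N=0 Z=1
after 12: R0=0x00 R1=0x74 R2=0x8c R3=0x74  N=1 Z=0
-- IRQ taken; context saved, return-PC = 13 --
mismatch: R2: reported 0xac vs actual 0x8c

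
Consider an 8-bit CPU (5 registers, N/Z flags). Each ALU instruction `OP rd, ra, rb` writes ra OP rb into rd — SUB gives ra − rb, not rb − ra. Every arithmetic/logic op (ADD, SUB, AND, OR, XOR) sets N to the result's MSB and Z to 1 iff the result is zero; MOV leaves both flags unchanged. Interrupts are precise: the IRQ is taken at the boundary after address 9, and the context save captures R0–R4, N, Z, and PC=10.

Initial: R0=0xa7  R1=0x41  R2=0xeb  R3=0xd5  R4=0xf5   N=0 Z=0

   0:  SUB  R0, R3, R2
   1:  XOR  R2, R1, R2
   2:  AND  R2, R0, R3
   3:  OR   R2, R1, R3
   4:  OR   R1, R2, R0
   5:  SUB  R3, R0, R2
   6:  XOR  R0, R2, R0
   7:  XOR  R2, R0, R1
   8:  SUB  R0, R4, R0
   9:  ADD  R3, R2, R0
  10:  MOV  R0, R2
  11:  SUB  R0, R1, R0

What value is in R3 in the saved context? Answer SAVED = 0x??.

after  0: R0=0xea R1=0x41 R2=0xeb R3=0xd5 R4=0xf5  N=1 Z=0
after  1: R0=0xea R1=0x41 R2=0xaa R3=0xd5 R4=0xf5  N=1 Z=0
after  2: R0=0xea R1=0x41 R2=0xc0 R3=0xd5 R4=0xf5  N=1 Z=0
after  3: R0=0xea R1=0x41 R2=0xd5 R3=0xd5 R4=0xf5  N=1 Z=0
after  4: R0=0xea R1=0xff R2=0xd5 R3=0xd5 R4=0xf5  N=1 Z=0
after  5: R0=0xea R1=0xff R2=0xd5 R3=0x15 R4=0xf5  N=0 Z=0
after  6: R0=0x3f R1=0xff R2=0xd5 R3=0x15 R4=0xf5  N=0 Z=0
after  7: R0=0x3f R1=0xff R2=0xc0 R3=0x15 R4=0xf5  N=1 Z=0
after  8: R0=0xb6 R1=0xff R2=0xc0 R3=0x15 R4=0xf5  N=1 Z=0
after  9: R0=0xb6 R1=0xff R2=0xc0 R3=0x76 R4=0xf5  N=0 Z=0
-- IRQ taken; context saved, return-PC = 10 --

SAVED = 0x76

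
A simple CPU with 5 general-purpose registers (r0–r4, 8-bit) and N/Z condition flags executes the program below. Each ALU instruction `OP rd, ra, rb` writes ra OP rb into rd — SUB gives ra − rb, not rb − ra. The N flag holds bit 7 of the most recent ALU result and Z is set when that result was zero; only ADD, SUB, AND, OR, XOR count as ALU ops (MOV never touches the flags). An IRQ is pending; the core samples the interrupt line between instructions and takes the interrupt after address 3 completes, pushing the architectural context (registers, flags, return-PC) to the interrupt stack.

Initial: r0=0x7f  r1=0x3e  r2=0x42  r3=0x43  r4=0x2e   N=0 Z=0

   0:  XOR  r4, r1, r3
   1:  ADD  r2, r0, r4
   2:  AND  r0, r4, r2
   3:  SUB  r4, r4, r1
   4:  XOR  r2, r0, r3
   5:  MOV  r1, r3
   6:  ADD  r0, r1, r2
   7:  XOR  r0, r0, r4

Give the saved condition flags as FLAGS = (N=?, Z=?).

FLAGS = (N=0, Z=0)

after  0: r0=0x7f r1=0x3e r2=0x42 r3=0x43 r4=0x7d  N=0 Z=0
after  1: r0=0x7f r1=0x3e r2=0xfc r3=0x43 r4=0x7d  N=1 Z=0
after  2: r0=0x7c r1=0x3e r2=0xfc r3=0x43 r4=0x7d  N=0 Z=0
after  3: r0=0x7c r1=0x3e r2=0xfc r3=0x43 r4=0x3f  N=0 Z=0
-- IRQ taken; context saved, return-PC = 4 --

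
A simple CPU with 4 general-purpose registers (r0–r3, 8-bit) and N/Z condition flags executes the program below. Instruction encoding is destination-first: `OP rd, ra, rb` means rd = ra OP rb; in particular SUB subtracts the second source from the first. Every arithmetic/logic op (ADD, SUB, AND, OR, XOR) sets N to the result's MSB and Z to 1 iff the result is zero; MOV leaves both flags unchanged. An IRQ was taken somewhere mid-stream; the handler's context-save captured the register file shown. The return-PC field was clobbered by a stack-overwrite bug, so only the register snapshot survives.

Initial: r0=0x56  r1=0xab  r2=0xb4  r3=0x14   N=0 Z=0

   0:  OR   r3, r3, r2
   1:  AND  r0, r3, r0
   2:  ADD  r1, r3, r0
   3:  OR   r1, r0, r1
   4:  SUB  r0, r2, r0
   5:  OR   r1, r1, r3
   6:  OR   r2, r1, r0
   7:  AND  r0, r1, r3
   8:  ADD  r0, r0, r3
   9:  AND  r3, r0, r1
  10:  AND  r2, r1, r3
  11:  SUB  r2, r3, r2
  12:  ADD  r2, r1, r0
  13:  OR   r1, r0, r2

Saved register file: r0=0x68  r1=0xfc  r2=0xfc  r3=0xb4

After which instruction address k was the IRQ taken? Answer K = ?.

after  0: r0=0x56 r1=0xab r2=0xb4 r3=0xb4  N=1 Z=0
after  1: r0=0x14 r1=0xab r2=0xb4 r3=0xb4  N=0 Z=0
after  2: r0=0x14 r1=0xc8 r2=0xb4 r3=0xb4  N=1 Z=0
after  3: r0=0x14 r1=0xdc r2=0xb4 r3=0xb4  N=1 Z=0
after  4: r0=0xa0 r1=0xdc r2=0xb4 r3=0xb4  N=1 Z=0
after  5: r0=0xa0 r1=0xfc r2=0xb4 r3=0xb4  N=1 Z=0
after  6: r0=0xa0 r1=0xfc r2=0xfc r3=0xb4  N=1 Z=0
after  7: r0=0xb4 r1=0xfc r2=0xfc r3=0xb4  N=1 Z=0
after  8: r0=0x68 r1=0xfc r2=0xfc r3=0xb4  N=0 Z=0
-- IRQ taken; context saved, return-PC = 9 --

K = 8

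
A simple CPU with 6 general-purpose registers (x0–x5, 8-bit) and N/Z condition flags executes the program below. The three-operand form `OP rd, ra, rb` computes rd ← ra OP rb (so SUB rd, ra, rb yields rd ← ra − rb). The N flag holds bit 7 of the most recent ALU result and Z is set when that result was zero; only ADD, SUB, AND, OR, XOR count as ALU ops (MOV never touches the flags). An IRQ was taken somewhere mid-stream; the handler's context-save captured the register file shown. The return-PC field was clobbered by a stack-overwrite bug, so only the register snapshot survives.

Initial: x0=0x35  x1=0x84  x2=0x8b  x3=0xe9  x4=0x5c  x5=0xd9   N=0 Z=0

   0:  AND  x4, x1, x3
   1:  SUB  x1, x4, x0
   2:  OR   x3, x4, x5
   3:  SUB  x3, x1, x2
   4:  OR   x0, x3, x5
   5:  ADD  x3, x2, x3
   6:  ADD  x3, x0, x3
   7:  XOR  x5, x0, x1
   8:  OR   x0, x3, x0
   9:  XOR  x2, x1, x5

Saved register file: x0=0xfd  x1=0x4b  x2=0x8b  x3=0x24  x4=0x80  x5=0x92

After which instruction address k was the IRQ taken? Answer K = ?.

K = 8

after  0: x0=0x35 x1=0x84 x2=0x8b x3=0xe9 x4=0x80 x5=0xd9  N=1 Z=0
after  1: x0=0x35 x1=0x4b x2=0x8b x3=0xe9 x4=0x80 x5=0xd9  N=0 Z=0
after  2: x0=0x35 x1=0x4b x2=0x8b x3=0xd9 x4=0x80 x5=0xd9  N=1 Z=0
after  3: x0=0x35 x1=0x4b x2=0x8b x3=0xc0 x4=0x80 x5=0xd9  N=1 Z=0
after  4: x0=0xd9 x1=0x4b x2=0x8b x3=0xc0 x4=0x80 x5=0xd9  N=1 Z=0
after  5: x0=0xd9 x1=0x4b x2=0x8b x3=0x4b x4=0x80 x5=0xd9  N=0 Z=0
after  6: x0=0xd9 x1=0x4b x2=0x8b x3=0x24 x4=0x80 x5=0xd9  N=0 Z=0
after  7: x0=0xd9 x1=0x4b x2=0x8b x3=0x24 x4=0x80 x5=0x92  N=1 Z=0
after  8: x0=0xfd x1=0x4b x2=0x8b x3=0x24 x4=0x80 x5=0x92  N=1 Z=0
-- IRQ taken; context saved, return-PC = 9 --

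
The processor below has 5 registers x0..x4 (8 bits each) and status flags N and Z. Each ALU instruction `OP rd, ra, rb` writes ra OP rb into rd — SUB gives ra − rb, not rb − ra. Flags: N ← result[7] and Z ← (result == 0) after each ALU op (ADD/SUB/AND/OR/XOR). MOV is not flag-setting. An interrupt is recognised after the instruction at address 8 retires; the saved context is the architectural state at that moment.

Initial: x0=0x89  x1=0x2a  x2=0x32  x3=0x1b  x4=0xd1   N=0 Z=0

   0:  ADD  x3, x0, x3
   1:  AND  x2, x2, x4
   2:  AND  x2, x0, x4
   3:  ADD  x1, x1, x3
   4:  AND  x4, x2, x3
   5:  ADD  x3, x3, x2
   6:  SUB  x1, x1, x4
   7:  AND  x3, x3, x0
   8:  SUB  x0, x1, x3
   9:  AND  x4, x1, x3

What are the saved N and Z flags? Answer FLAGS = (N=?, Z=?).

FLAGS = (N=0, Z=0)

after  0: x0=0x89 x1=0x2a x2=0x32 x3=0xa4 x4=0xd1  N=1 Z=0
after  1: x0=0x89 x1=0x2a x2=0x10 x3=0xa4 x4=0xd1  N=0 Z=0
after  2: x0=0x89 x1=0x2a x2=0x81 x3=0xa4 x4=0xd1  N=1 Z=0
after  3: x0=0x89 x1=0xce x2=0x81 x3=0xa4 x4=0xd1  N=1 Z=0
after  4: x0=0x89 x1=0xce x2=0x81 x3=0xa4 x4=0x80  N=1 Z=0
after  5: x0=0x89 x1=0xce x2=0x81 x3=0x25 x4=0x80  N=0 Z=0
after  6: x0=0x89 x1=0x4e x2=0x81 x3=0x25 x4=0x80  N=0 Z=0
after  7: x0=0x89 x1=0x4e x2=0x81 x3=0x01 x4=0x80  N=0 Z=0
after  8: x0=0x4d x1=0x4e x2=0x81 x3=0x01 x4=0x80  N=0 Z=0
-- IRQ taken; context saved, return-PC = 9 --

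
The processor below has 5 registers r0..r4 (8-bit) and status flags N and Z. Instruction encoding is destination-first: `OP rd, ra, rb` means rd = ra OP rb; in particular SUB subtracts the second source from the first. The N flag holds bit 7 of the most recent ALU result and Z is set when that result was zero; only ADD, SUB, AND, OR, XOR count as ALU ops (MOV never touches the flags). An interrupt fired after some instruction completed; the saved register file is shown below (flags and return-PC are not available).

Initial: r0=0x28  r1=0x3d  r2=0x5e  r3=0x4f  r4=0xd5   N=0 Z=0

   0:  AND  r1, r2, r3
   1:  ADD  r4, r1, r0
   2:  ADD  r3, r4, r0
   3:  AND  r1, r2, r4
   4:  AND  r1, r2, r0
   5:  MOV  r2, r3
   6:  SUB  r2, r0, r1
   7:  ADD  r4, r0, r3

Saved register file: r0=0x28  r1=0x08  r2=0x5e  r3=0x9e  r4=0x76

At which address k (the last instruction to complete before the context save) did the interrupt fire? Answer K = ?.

K = 4

after  0: r0=0x28 r1=0x4e r2=0x5e r3=0x4f r4=0xd5  N=0 Z=0
after  1: r0=0x28 r1=0x4e r2=0x5e r3=0x4f r4=0x76  N=0 Z=0
after  2: r0=0x28 r1=0x4e r2=0x5e r3=0x9e r4=0x76  N=1 Z=0
after  3: r0=0x28 r1=0x56 r2=0x5e r3=0x9e r4=0x76  N=0 Z=0
after  4: r0=0x28 r1=0x08 r2=0x5e r3=0x9e r4=0x76  N=0 Z=0
-- IRQ taken; context saved, return-PC = 5 --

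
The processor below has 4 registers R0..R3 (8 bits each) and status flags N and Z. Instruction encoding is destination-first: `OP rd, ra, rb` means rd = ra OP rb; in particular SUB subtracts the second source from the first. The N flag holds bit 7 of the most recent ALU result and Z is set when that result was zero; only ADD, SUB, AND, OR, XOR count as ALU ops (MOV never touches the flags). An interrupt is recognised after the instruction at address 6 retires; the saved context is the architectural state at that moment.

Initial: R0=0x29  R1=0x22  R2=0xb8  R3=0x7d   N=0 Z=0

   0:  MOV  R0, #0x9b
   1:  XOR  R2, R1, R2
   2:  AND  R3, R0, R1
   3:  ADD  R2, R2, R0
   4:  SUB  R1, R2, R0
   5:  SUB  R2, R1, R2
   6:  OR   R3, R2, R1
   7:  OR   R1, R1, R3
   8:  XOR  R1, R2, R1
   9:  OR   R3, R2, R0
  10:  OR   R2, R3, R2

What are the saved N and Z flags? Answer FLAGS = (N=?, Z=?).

after  0: R0=0x9b R1=0x22 R2=0xb8 R3=0x7d  N=0 Z=0
after  1: R0=0x9b R1=0x22 R2=0x9a R3=0x7d  N=1 Z=0
after  2: R0=0x9b R1=0x22 R2=0x9a R3=0x02  N=0 Z=0
after  3: R0=0x9b R1=0x22 R2=0x35 R3=0x02  N=0 Z=0
after  4: R0=0x9b R1=0x9a R2=0x35 R3=0x02  N=1 Z=0
after  5: R0=0x9b R1=0x9a R2=0x65 R3=0x02  N=0 Z=0
after  6: R0=0x9b R1=0x9a R2=0x65 R3=0xff  N=1 Z=0
-- IRQ taken; context saved, return-PC = 7 --

FLAGS = (N=1, Z=0)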